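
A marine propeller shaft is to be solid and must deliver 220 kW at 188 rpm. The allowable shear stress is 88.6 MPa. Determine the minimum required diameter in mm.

ω = 2π·188/60 = 19.69 rad/s, so T = P/ω = 220×10³ / 19.69 = 11170 N·m.
For a solid shaft τ_max = 16T/(πd³), so d = (16T/(π τ_allow))^(1/3) = (16·11170/(π·8.86×10^7))^(1/3) = 0.08628 m.

86.3 mm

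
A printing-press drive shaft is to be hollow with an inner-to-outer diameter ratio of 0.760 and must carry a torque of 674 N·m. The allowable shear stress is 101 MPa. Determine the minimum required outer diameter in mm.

37.1 mm

For a hollow shaft with d_i/d_o = 0.760: τ_max = 16T/(π d_o³ (1−k⁴)), so d_o = [16T/(π τ_allow (1−k⁴))]^(1/3) = [16·674.0/(π·1.01×10^8·0.6664)]^(1/3) = 0.03708 m.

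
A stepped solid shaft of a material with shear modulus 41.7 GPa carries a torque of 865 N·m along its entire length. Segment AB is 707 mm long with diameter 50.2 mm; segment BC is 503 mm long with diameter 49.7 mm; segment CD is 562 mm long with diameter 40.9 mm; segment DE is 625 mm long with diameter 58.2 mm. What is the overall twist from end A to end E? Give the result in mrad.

94.9 mrad

J_AB = π(0.0502)⁴/32 = 6.23×10^-7 m⁴; J_BC = π(0.0497)⁴/32 = 5.99×10^-7 m⁴; J_CD = π(0.0409)⁴/32 = 2.75×10^-7 m⁴; J_DE = π(0.0582)⁴/32 = 1.13×10^-6 m⁴.
θ = (T/G)·Σ L_i/J_i = (865.0/41.7×10⁹)·(0.707/6.23×10^-7 + 0.503/5.99×10^-7 + 0.562/2.75×10^-7 + 0.625/1.13×10^-6) = 0.09489 rad.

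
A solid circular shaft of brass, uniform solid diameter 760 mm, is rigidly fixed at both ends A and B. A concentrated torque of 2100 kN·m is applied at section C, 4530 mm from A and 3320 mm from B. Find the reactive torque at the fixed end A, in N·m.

With uniform GJ and both ends fixed, compatibility θ_AC = θ_CB gives T_A·a = T_B·b, together with T_A + T_B = T₀.
T_A = T₀·b/(a+b) = 2.100e6·3320/7850 = 888200 N·m; T_B = 1.212e6 N·m.

888000 N·m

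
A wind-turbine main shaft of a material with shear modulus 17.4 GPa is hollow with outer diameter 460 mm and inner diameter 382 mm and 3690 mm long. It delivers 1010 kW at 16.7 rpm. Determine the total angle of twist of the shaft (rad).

ω = 2π·16.7/60 = 1.749 rad/s, so T = P/ω = 1010×10³ / 1.749 = 577500 N·m.
J = π(d_o⁴ − d_i⁴)/32 = π(0.460⁴ − 0.382⁴)/32 = 2.305×10^-3 m⁴.
θ = T·L/(G·J) = 577500 × 3.69 / (17.4×10⁹ × 2.305×10^-3) = 0.05313 rad.

0.0531 rad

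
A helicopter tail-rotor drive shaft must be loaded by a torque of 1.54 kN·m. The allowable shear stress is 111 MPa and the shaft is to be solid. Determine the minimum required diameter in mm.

For a solid shaft τ_max = 16T/(πd³), so d = (16T/(π τ_allow))^(1/3) = (16·1540/(π·1.11×10^8))^(1/3) = 0.04134 m.

41.3 mm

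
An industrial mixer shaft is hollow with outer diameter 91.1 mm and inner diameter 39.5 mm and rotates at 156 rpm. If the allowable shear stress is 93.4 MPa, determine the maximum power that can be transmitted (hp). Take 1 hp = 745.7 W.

293 hp

J = π(d_o⁴ − d_i⁴)/32 = π(0.0911⁴ − 0.0395⁴)/32 = 6.523×10^-6 m⁴.
T_max = τ_allow·J/r = 9.34×10^7 × 6.523×10^-6 / 0.0456 = 13380 N·m.
ω = 2π·156/60 = 16.34 rad/s, so P_max = T_max·ω = 2.185×10^5 W.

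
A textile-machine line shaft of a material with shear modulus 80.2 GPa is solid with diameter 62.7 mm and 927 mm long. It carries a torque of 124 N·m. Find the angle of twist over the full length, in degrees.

J = πd⁴/32 = π(0.0627)⁴/32 = 1.517×10^-6 m⁴.
θ = T·L/(G·J) = 124.0 × 0.927 / (80.2×10⁹ × 1.517×10^-6) = 9.446×10^-4 rad.

0.0541°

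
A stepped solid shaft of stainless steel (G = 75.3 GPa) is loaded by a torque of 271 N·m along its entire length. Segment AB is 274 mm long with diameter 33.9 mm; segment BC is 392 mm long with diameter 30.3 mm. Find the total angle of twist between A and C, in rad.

0.0247 rad

J_AB = π(0.0339)⁴/32 = 1.30×10^-7 m⁴; J_BC = π(0.0303)⁴/32 = 8.28×10^-8 m⁴.
θ = (T/G)·Σ L_i/J_i = (271.0/75.3×10⁹)·(0.274/1.30×10^-7 + 0.392/8.28×10^-8) = 0.02465 rad.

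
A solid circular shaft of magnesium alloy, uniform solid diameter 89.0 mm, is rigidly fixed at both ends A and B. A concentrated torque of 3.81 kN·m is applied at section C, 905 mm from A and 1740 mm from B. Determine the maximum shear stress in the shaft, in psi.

With uniform GJ and both ends fixed, compatibility θ_AC = θ_CB gives T_A·a = T_B·b, together with T_A + T_B = T₀.
T_A = T₀·b/(a+b) = 3810·1740/2645 = 2506 N·m; T_B = 1304 N·m.
τ in each portion: τ_AC = 1.81×10^7 Pa, τ_CB = 9.42×10^6 Pa; maximum is in AC.
τ_max = T_AC·r/J = 2506·0.0445/6.16×10^-6 = 1.811×10^7 Pa.

2630 psi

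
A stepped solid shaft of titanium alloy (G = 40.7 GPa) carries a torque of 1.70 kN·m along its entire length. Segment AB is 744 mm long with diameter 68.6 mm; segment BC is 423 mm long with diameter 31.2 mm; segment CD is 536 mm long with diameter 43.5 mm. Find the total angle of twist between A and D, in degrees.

15.3°

J_AB = π(0.0686)⁴/32 = 2.17×10^-6 m⁴; J_BC = π(0.0312)⁴/32 = 9.30×10^-8 m⁴; J_CD = π(0.0435)⁴/32 = 3.52×10^-7 m⁴.
θ = (T/G)·Σ L_i/J_i = (1700/40.7×10⁹)·(0.744/2.17×10^-6 + 0.423/9.30×10^-8 + 0.536/3.52×10^-7) = 0.2679 rad.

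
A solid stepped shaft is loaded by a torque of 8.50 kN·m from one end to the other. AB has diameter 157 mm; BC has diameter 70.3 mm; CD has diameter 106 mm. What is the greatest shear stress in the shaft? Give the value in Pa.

1.25e8 Pa

Under the same torque, τ_max = 16T/(πd³) is largest where d is smallest — segment BC (d = 70.3 mm).
τ_max = 16·8500/(π·(0.0703)³) = 1.246×10^8 Pa.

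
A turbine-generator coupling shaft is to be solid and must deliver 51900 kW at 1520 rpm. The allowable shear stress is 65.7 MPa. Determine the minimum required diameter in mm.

ω = 2π·1520/60 = 159.2 rad/s, so T = P/ω = 51900×10³ / 159.2 = 326100 N·m.
For a solid shaft τ_max = 16T/(πd³), so d = (16T/(π τ_allow))^(1/3) = (16·326100/(π·6.57×10^7))^(1/3) = 0.2935 m.

293 mm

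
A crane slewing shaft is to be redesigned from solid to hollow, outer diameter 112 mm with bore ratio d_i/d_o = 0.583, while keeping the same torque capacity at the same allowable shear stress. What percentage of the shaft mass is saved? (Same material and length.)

Equal τ_max and T ⇒ the solid shaft needs d_s³ = d_o³(1−k⁴), so d_s = 112·(1−0.583⁴)^(1/3) = 107.5 mm.
Area ratio A_h/A_s = d_o²(1−k²)/d_s² = (1−k²)/(1−k⁴)^(2/3) = 0.7164.
Mass saving = 1 − 0.7164 = 28.4 %.

28.4 %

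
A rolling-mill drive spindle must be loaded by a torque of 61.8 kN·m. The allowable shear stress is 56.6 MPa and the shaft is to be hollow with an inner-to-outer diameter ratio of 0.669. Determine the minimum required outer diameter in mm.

191 mm

For a hollow shaft with d_i/d_o = 0.669: τ_max = 16T/(π d_o³ (1−k⁴)), so d_o = [16T/(π τ_allow (1−k⁴))]^(1/3) = [16·61800/(π·5.66×10^7·0.7997)]^(1/3) = 0.1909 m.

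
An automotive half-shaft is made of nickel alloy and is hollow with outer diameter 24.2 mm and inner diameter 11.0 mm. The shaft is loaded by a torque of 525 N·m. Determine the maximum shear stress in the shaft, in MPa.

197 MPa

J = π(d_o⁴ − d_i⁴)/32 = π(0.0242⁴ − 0.0110⁴)/32 = 3.223×10^-8 m⁴.
τ_max = T·r/J = 525.0 × 0.0121 / 3.223×10^-8 = 1.971×10^8 Pa.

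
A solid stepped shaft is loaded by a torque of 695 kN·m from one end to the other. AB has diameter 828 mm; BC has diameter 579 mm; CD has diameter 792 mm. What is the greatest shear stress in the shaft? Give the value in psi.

2640 psi

Under the same torque, τ_max = 16T/(πd³) is largest where d is smallest — segment BC (d = 579 mm).
τ_max = 16·695000/(π·(0.579)³) = 1.824×10^7 Pa.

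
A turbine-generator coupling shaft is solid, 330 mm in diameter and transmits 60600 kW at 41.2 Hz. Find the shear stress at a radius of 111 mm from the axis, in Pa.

ω = 2π·41.2 = 258.9 rad/s, so T = P/ω = 60600×10³ / 258.9 = 234100 N·m.
J = πd⁴/32 = π(0.330)⁴/32 = 1.164×10^-3 m⁴.
Shear stress varies linearly with radius: τ = T·r/J = 234100 × 0.111 / 1.164×10^-3 = 2.232×10^7 Pa.

2.23e7 Pa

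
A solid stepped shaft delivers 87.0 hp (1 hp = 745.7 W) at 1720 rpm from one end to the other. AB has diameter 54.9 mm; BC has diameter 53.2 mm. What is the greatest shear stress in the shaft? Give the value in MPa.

ω = 2π·1720/60 = 180.1 rad/s, so T = P/ω = 87.0×745.7 / 180.1 = 360.2 N·m.
Under the same torque, τ_max = 16T/(πd³) is largest where d is smallest — segment BC (d = 53.2 mm).
τ_max = 16·360.2/(π·(0.0532)³) = 1.218×10^7 Pa.

12.2 MPa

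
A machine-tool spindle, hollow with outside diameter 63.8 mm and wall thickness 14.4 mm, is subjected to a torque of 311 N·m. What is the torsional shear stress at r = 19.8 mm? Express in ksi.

J = π(d_o⁴ − d_i⁴)/32 = π(0.0638⁴ − 0.0350⁴)/32 = 1.479×10^-6 m⁴.
Shear stress varies linearly with radius: τ = T·r/J = 311.0 × 0.0198 / 1.479×10^-6 = 4.163×10^6 Pa.

0.604 ksi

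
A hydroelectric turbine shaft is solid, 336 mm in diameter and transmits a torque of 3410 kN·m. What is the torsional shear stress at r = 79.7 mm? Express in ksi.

J = πd⁴/32 = π(0.336)⁴/32 = 1.251×10^-3 m⁴.
Shear stress varies linearly with radius: τ = T·r/J = 3.410e6 × 0.0797 / 1.251×10^-3 = 2.172×10^8 Pa.

31.5 ksi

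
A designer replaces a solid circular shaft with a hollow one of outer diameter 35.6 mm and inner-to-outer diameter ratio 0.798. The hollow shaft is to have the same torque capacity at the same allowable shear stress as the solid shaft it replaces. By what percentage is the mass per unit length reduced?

Equal τ_max and T ⇒ the solid shaft needs d_s³ = d_o³(1−k⁴), so d_s = 35.6·(1−0.798⁴)^(1/3) = 29.93 mm.
Area ratio A_h/A_s = d_o²(1−k²)/d_s² = (1−k²)/(1−k⁴)^(2/3) = 0.5137.
Mass saving = 1 − 0.5137 = 48.6 %.

48.6 %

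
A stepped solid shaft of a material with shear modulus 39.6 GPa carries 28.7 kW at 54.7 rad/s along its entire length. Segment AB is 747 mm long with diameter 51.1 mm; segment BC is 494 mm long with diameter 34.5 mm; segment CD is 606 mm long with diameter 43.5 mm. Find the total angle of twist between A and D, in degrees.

ω = 54.7 rad/s, so T = P/ω = 28.7×10³ / 54.70 = 524.7 N·m.
J_AB = π(0.0511)⁴/32 = 6.69×10^-7 m⁴; J_BC = π(0.0345)⁴/32 = 1.39×10^-7 m⁴; J_CD = π(0.0435)⁴/32 = 3.52×10^-7 m⁴.
θ = (T/G)·Σ L_i/J_i = (524.7/39.6×10⁹)·(0.747/6.69×10^-7 + 0.494/1.39×10^-7 + 0.606/3.52×10^-7) = 0.08469 rad.

4.85°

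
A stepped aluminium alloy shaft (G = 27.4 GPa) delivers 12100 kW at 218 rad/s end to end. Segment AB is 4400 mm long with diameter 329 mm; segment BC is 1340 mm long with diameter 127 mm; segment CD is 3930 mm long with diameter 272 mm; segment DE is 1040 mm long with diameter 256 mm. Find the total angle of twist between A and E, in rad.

ω = 218 rad/s, so T = P/ω = 12100×10³ / 218.0 = 55500 N·m.
J_AB = π(0.329)⁴/32 = 1.15×10^-3 m⁴; J_BC = π(0.127)⁴/32 = 2.55×10^-5 m⁴; J_CD = π(0.272)⁴/32 = 5.37×10^-4 m⁴; J_DE = π(0.256)⁴/32 = 4.22×10^-4 m⁴.
θ = (T/G)·Σ L_i/J_i = (55500/27.4×10⁹)·(4.40/1.15×10^-3 + 1.34/2.55×10^-5 + 3.93/5.37×10^-4 + 1.04/4.22×10^-4) = 0.1338 rad.

0.134 rad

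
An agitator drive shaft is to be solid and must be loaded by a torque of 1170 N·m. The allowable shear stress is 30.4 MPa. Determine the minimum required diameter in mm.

For a solid shaft τ_max = 16T/(πd³), so d = (16T/(π τ_allow))^(1/3) = (16·1170/(π·3.04×10^7))^(1/3) = 0.05809 m.

58.1 mm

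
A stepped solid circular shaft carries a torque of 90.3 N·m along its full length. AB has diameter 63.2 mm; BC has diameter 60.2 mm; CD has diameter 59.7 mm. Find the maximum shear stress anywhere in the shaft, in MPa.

Under the same torque, τ_max = 16T/(πd³) is largest where d is smallest — segment CD (d = 59.7 mm).
τ_max = 16·90.30/(π·(0.0597)³) = 2.161×10^6 Pa.

2.16 MPa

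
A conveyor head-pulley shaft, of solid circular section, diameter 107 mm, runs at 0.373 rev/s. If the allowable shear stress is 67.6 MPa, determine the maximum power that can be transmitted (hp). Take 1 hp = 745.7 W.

J = πd⁴/32 = π(0.107)⁴/32 = 1.287×10^-5 m⁴.
T_max = τ_allow·J/r = 6.76×10^7 × 1.287×10^-5 / 0.0535 = 16260 N·m.
ω = 2π·0.373 = 2.344 rad/s, so P_max = T_max·ω = 3.811×10^4 W.

51.1 hp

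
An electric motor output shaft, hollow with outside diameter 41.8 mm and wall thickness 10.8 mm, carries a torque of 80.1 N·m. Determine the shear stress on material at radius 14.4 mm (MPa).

J = π(d_o⁴ − d_i⁴)/32 = π(0.0418⁴ − 0.0202⁴)/32 = 2.834×10^-7 m⁴.
Shear stress varies linearly with radius: τ = T·r/J = 80.10 × 0.0144 / 2.834×10^-7 = 4.070×10^6 Pa.

4.07 MPa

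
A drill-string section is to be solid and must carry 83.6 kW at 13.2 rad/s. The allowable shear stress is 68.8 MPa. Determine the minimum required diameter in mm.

ω = 13.2 rad/s, so T = P/ω = 83.6×10³ / 13.20 = 6333 N·m.
For a solid shaft τ_max = 16T/(πd³), so d = (16T/(π τ_allow))^(1/3) = (16·6333/(π·6.88×10^7))^(1/3) = 0.07769 m.

77.7 mm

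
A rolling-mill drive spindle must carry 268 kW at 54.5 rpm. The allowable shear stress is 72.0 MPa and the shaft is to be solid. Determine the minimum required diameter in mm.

149 mm

ω = 2π·54.5/60 = 5.707 rad/s, so T = P/ω = 268×10³ / 5.707 = 46960 N·m.
For a solid shaft τ_max = 16T/(πd³), so d = (16T/(π τ_allow))^(1/3) = (16·46960/(π·7.20×10^7))^(1/3) = 0.1492 m.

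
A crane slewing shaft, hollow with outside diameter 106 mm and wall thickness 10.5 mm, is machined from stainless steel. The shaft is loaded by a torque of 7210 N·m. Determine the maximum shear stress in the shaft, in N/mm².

52.6 N/mm²

J = π(d_o⁴ − d_i⁴)/32 = π(0.106⁴ − 0.0850⁴)/32 = 7.270×10^-6 m⁴.
τ_max = T·r/J = 7210 × 0.0530 / 7.270×10^-6 = 5.257×10^7 Pa.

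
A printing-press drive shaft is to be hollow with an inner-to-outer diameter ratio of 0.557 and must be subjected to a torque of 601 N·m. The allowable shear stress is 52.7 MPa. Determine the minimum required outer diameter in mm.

For a hollow shaft with d_i/d_o = 0.557: τ_max = 16T/(π d_o³ (1−k⁴)), so d_o = [16T/(π τ_allow (1−k⁴))]^(1/3) = [16·601.0/(π·5.27×10^7·0.9037)]^(1/3) = 0.04006 m.

40.1 mm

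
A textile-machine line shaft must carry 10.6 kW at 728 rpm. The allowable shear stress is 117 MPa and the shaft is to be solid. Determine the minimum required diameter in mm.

ω = 2π·728/60 = 76.24 rad/s, so T = P/ω = 10.6×10³ / 76.24 = 139.0 N·m.
For a solid shaft τ_max = 16T/(πd³), so d = (16T/(π τ_allow))^(1/3) = (16·139.0/(π·1.17×10^8))^(1/3) = 0.01822 m.

18.2 mm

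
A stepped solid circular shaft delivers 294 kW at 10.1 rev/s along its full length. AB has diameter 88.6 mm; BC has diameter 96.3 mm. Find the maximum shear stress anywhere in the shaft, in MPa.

33.9 MPa

ω = 2π·10.1 = 63.46 rad/s, so T = P/ω = 294×10³ / 63.46 = 4633 N·m.
Under the same torque, τ_max = 16T/(πd³) is largest where d is smallest — segment AB (d = 88.6 mm).
τ_max = 16·4633/(π·(0.0886)³) = 3.392×10^7 Pa.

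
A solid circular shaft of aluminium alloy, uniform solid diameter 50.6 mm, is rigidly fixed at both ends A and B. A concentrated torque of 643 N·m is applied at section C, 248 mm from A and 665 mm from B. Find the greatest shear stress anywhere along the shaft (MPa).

With uniform GJ and both ends fixed, compatibility θ_AC = θ_CB gives T_A·a = T_B·b, together with T_A + T_B = T₀.
T_A = T₀·b/(a+b) = 643.0·665/913.0 = 468.3 N·m; T_B = 174.7 N·m.
τ in each portion: τ_AC = 1.84×10^7 Pa, τ_CB = 6.87×10^6 Pa; maximum is in AC.
τ_max = T_AC·r/J = 468.3·0.0253/6.44×10^-7 = 1.841×10^7 Pa.

18.4 MPa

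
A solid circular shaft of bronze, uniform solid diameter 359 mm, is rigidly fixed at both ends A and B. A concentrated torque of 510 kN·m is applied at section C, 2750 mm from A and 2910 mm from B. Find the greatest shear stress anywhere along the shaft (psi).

With uniform GJ and both ends fixed, compatibility θ_AC = θ_CB gives T_A·a = T_B·b, together with T_A + T_B = T₀.
T_A = T₀·b/(a+b) = 510000·2910/5660 = 262200 N·m; T_B = 247800 N·m.
τ in each portion: τ_AC = 2.89×10^7 Pa, τ_CB = 2.73×10^7 Pa; maximum is in AC.
τ_max = T_AC·r/J = 262200·0.179/1.63×10^-3 = 2.886×10^7 Pa.

4190 psi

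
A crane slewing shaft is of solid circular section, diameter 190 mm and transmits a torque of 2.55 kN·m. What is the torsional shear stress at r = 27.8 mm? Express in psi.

J = πd⁴/32 = π(0.190)⁴/32 = 1.279×10^-4 m⁴.
Shear stress varies linearly with radius: τ = T·r/J = 2550 × 0.0278 / 1.279×10^-4 = 5.541×10^5 Pa.

80.4 psi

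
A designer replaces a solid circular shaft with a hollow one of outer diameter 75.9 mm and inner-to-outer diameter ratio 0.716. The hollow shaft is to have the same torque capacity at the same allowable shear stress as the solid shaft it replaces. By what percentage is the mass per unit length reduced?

Equal τ_max and T ⇒ the solid shaft needs d_s³ = d_o³(1−k⁴), so d_s = 75.9·(1−0.716⁴)^(1/3) = 68.56 mm.
Area ratio A_h/A_s = d_o²(1−k²)/d_s² = (1−k²)/(1−k⁴)^(2/3) = 0.5972.
Mass saving = 1 − 0.5972 = 40.3 %.

40.3 %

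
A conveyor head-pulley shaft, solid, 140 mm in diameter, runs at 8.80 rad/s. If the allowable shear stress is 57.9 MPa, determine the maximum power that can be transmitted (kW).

J = πd⁴/32 = π(0.140)⁴/32 = 3.771×10^-5 m⁴.
T_max = τ_allow·J/r = 5.79×10^7 × 3.771×10^-5 / 0.0700 = 31200 N·m.
ω = 8.80 rad/s, so P_max = T_max·ω = 2.745×10^5 W.

275 kW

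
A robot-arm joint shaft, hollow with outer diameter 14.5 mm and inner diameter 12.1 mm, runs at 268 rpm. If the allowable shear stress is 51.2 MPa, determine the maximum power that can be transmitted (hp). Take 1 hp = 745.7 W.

J = π(d_o⁴ − d_i⁴)/32 = π(0.0145⁴ − 0.0121⁴)/32 = 2.235×10^-9 m⁴.
T_max = τ_allow·J/r = 5.12×10^7 × 2.235×10^-9 / 0.00725 = 15.79 N·m.
ω = 2π·268/60 = 28.06 rad/s, so P_max = T_max·ω = 443.0 W.

0.594 hp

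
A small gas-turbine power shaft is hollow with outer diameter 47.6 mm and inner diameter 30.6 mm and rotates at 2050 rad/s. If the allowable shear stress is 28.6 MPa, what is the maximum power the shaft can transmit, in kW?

J = π(d_o⁴ − d_i⁴)/32 = π(0.0476⁴ − 0.0306⁴)/32 = 4.179×10^-7 m⁴.
T_max = τ_allow·J/r = 2.86×10^7 × 4.179×10^-7 / 0.0238 = 502.2 N·m.
ω = 2050 rad/s, so P_max = T_max·ω = 1.030×10^6 W.

1030 kW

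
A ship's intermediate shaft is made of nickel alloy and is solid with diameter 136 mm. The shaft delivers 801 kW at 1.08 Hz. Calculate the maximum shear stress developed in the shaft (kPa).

239000 kPa

ω = 2π·1.08 = 6.786 rad/s, so T = P/ω = 801×10³ / 6.786 = 118000 N·m.
J = πd⁴/32 = π(0.136)⁴/32 = 3.359×10^-5 m⁴.
τ_max = T·r/J = 118000 × 0.0680 / 3.359×10^-5 = 2.390×10^8 Pa.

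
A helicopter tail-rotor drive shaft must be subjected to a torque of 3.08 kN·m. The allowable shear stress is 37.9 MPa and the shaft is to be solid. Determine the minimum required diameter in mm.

For a solid shaft τ_max = 16T/(πd³), so d = (16T/(π τ_allow))^(1/3) = (16·3080/(π·3.79×10^7))^(1/3) = 0.07452 m.

74.5 mm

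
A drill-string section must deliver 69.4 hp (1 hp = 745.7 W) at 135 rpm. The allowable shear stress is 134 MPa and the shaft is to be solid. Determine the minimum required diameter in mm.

51.8 mm

ω = 2π·135/60 = 14.14 rad/s, so T = P/ω = 69.4×745.7 / 14.14 = 3661 N·m.
For a solid shaft τ_max = 16T/(πd³), so d = (16T/(π τ_allow))^(1/3) = (16·3661/(π·1.34×10^8))^(1/3) = 0.05182 m.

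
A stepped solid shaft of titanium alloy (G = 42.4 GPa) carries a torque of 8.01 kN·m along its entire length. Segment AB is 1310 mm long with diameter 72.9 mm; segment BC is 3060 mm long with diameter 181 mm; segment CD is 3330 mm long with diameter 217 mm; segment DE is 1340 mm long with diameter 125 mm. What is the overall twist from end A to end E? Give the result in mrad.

J_AB = π(0.0729)⁴/32 = 2.77×10^-6 m⁴; J_BC = π(0.181)⁴/32 = 1.05×10^-4 m⁴; J_CD = π(0.217)⁴/32 = 2.18×10^-4 m⁴; J_DE = π(0.125)⁴/32 = 2.40×10^-5 m⁴.
θ = (T/G)·Σ L_i/J_i = (8010/42.4×10⁹)·(1.31/2.77×10^-6 + 3.06/1.05×10^-4 + 3.33/2.18×10^-4 + 1.34/2.40×10^-5) = 0.1082 rad.

108 mrad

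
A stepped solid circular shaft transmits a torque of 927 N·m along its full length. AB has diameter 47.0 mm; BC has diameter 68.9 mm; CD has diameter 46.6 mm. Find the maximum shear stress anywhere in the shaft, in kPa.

Under the same torque, τ_max = 16T/(πd³) is largest where d is smallest — segment CD (d = 46.6 mm).
τ_max = 16·927.0/(π·(0.0466)³) = 4.665×10^7 Pa.

46700 kPa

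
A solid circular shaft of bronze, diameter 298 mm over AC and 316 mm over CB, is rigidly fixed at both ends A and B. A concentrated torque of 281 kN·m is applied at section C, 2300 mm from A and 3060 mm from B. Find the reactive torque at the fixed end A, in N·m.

Compatibility: T_A·a/J_AC = T_B·b/J_CB with T_A + T_B = T₀.
J_AC = 7.74×10^-4 m⁴, J_CB = 9.79×10^-4 m⁴, so T_A = T₀·(J_AC/a)/((J_AC/a)+(J_CB/b)) = 144100 N·m, T_B = 136900 N·m.

144000 N·m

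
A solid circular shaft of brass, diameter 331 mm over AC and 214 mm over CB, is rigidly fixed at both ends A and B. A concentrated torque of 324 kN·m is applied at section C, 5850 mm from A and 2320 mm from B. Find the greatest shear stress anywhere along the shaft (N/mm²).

Compatibility: T_A·a/J_AC = T_B·b/J_CB with T_A + T_B = T₀.
J_AC = 1.18×10^-3 m⁴, J_CB = 2.06×10^-4 m⁴, so T_A = T₀·(J_AC/a)/((J_AC/a)+(J_CB/b)) = 224900 N·m, T_B = 99090 N·m.
τ in each portion: τ_AC = 3.16×10^7 Pa, τ_CB = 5.15×10^7 Pa; maximum is in CB.
τ_max = T_CB·r/J = 99090·0.107/2.06×10^-4 = 5.149×10^7 Pa.

51.5 N/mm²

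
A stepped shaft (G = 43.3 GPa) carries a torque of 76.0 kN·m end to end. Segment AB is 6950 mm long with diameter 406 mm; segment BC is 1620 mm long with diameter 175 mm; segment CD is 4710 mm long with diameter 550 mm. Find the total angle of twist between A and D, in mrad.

36.4 mrad

J_AB = π(0.406)⁴/32 = 2.67×10^-3 m⁴; J_BC = π(0.175)⁴/32 = 9.21×10^-5 m⁴; J_CD = π(0.550)⁴/32 = 8.98×10^-3 m⁴.
θ = (T/G)·Σ L_i/J_i = (76000/43.3×10⁹)·(6.95/2.67×10^-3 + 1.62/9.21×10^-5 + 4.71/8.98×10^-3) = 0.03637 rad.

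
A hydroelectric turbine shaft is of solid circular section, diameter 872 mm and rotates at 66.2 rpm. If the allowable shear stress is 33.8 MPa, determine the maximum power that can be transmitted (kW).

30500 kW

J = πd⁴/32 = π(0.872)⁴/32 = 0.05676 m⁴.
T_max = τ_allow·J/r = 3.38×10^7 × 0.05676 / 0.436 = 4.400e6 N·m.
ω = 2π·66.2/60 = 6.932 rad/s, so P_max = T_max·ω = 3.051×10^7 W.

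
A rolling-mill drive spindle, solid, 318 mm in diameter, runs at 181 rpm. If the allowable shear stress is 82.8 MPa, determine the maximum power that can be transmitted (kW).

J = πd⁴/32 = π(0.318)⁴/32 = 1.004×10^-3 m⁴.
T_max = τ_allow·J/r = 8.28×10^7 × 1.004×10^-3 / 0.159 = 522800 N·m.
ω = 2π·181/60 = 18.95 rad/s, so P_max = T_max·ω = 9.909×10^6 W.

9910 kW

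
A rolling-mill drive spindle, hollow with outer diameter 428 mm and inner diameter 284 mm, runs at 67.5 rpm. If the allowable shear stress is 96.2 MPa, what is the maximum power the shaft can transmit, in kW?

J = π(d_o⁴ − d_i⁴)/32 = π(0.428⁴ − 0.284⁴)/32 = 2.656×10^-3 m⁴.
T_max = τ_allow·J/r = 9.62×10^7 × 2.656×10^-3 / 0.214 = 1.194e6 N·m.
ω = 2π·67.5/60 = 7.069 rad/s, so P_max = T_max·ω = 8.439×10^6 W.

8440 kW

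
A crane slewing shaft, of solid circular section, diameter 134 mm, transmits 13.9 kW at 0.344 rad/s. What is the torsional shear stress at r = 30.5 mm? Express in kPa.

38900 kPa

ω = 0.344 rad/s, so T = P/ω = 13.9×10³ / 0.3440 = 40410 N·m.
J = πd⁴/32 = π(0.134)⁴/32 = 3.165×10^-5 m⁴.
Shear stress varies linearly with radius: τ = T·r/J = 40410 × 0.0305 / 3.165×10^-5 = 3.893×10^7 Pa.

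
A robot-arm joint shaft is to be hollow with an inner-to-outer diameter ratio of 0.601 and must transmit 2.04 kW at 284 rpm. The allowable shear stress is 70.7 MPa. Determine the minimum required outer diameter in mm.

17.8 mm

ω = 2π·284/60 = 29.74 rad/s, so T = P/ω = 2.04×10³ / 29.74 = 68.59 N·m.
For a hollow shaft with d_i/d_o = 0.601: τ_max = 16T/(π d_o³ (1−k⁴)), so d_o = [16T/(π τ_allow (1−k⁴))]^(1/3) = [16·68.59/(π·7.07×10^7·0.8695)]^(1/3) = 0.01784 m.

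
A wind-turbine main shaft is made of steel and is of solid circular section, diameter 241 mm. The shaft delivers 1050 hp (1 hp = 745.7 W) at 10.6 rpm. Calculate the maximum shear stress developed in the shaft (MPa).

ω = 2π·10.6/60 = 1.110 rad/s, so T = P/ω = 1050×745.7 / 1.110 = 705400 N·m.
J = πd⁴/32 = π(0.241)⁴/32 = 3.312×10^-4 m⁴.
τ_max = T·r/J = 705400 × 0.120 / 3.312×10^-4 = 2.566×10^8 Pa.

257 MPa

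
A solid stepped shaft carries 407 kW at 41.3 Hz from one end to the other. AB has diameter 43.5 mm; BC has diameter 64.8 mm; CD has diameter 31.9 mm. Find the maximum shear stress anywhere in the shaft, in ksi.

35.7 ksi

ω = 2π·41.3 = 259.5 rad/s, so T = P/ω = 407×10³ / 259.5 = 1568 N·m.
Under the same torque, τ_max = 16T/(πd³) is largest where d is smallest — segment CD (d = 31.9 mm).
τ_max = 16·1568/(π·(0.0319)³) = 2.461×10^8 Pa.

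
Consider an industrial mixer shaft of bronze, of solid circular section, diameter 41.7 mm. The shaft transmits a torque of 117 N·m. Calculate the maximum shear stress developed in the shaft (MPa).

J = πd⁴/32 = π(0.0417)⁴/32 = 2.969×10^-7 m⁴.
τ_max = T·r/J = 117.0 × 0.0209 / 2.969×10^-7 = 8.218×10^6 Pa.

8.22 MPa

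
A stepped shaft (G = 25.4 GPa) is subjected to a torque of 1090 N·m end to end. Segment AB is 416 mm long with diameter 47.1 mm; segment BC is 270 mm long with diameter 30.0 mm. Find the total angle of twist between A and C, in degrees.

J_AB = π(0.0471)⁴/32 = 4.83×10^-7 m⁴; J_BC = π(0.0300)⁴/32 = 7.95×10^-8 m⁴.
θ = (T/G)·Σ L_i/J_i = (1090/25.4×10⁹)·(0.416/4.83×10^-7 + 0.270/7.95×10^-8) = 0.1827 rad.

10.5°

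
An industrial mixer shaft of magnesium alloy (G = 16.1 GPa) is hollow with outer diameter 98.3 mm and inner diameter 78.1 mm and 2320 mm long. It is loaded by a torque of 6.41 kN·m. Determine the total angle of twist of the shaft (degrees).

J = π(d_o⁴ − d_i⁴)/32 = π(0.0983⁴ − 0.0781⁴)/32 = 5.514×10^-6 m⁴.
θ = T·L/(G·J) = 6410 × 2.32 / (16.1×10⁹ × 5.514×10^-6) = 0.1675 rad.

9.60°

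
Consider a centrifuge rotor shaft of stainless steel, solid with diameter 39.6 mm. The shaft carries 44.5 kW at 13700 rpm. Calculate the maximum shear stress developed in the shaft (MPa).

2.54 MPa

ω = 2π·13700/60 = 1435 rad/s, so T = P/ω = 44.5×10³ / 1435 = 31.02 N·m.
J = πd⁴/32 = π(0.0396)⁴/32 = 2.414×10^-7 m⁴.
τ_max = T·r/J = 31.02 × 0.0198 / 2.414×10^-7 = 2.544×10^6 Pa.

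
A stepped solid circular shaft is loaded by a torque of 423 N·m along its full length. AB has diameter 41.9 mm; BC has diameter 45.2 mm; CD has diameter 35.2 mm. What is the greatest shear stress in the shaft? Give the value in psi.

Under the same torque, τ_max = 16T/(πd³) is largest where d is smallest — segment CD (d = 35.2 mm).
τ_max = 16·423.0/(π·(0.0352)³) = 4.939×10^7 Pa.

7160 psi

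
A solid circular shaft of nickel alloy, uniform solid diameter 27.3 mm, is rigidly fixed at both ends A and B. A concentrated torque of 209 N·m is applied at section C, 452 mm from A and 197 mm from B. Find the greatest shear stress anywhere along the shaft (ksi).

With uniform GJ and both ends fixed, compatibility θ_AC = θ_CB gives T_A·a = T_B·b, together with T_A + T_B = T₀.
T_A = T₀·b/(a+b) = 209.0·197/649.0 = 63.44 N·m; T_B = 145.6 N·m.
τ in each portion: τ_AC = 1.59×10^7 Pa, τ_CB = 3.64×10^7 Pa; maximum is in CB.
τ_max = T_CB·r/J = 145.6·0.0137/5.45×10^-8 = 3.644×10^7 Pa.

5.28 ksi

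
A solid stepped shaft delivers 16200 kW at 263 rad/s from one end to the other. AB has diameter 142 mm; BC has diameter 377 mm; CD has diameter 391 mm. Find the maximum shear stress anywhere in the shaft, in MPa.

110 MPa

ω = 263 rad/s, so T = P/ω = 16200×10³ / 263.0 = 61600 N·m.
Under the same torque, τ_max = 16T/(πd³) is largest where d is smallest — segment AB (d = 142 mm).
τ_max = 16·61600/(π·(0.142)³) = 1.096×10^8 Pa.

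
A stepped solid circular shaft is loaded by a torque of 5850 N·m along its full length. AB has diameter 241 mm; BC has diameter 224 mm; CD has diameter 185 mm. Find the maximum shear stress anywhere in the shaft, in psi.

Under the same torque, τ_max = 16T/(πd³) is largest where d is smallest — segment CD (d = 185 mm).
τ_max = 16·5850/(π·(0.185)³) = 4.706×10^6 Pa.

682 psi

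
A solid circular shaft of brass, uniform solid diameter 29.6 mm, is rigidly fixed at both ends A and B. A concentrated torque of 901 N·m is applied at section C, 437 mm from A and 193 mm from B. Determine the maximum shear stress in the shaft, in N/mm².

With uniform GJ and both ends fixed, compatibility θ_AC = θ_CB gives T_A·a = T_B·b, together with T_A + T_B = T₀.
T_A = T₀·b/(a+b) = 901.0·193/630.0 = 276.0 N·m; T_B = 625.0 N·m.
τ in each portion: τ_AC = 5.42×10^7 Pa, τ_CB = 1.23×10^8 Pa; maximum is in CB.
τ_max = T_CB·r/J = 625.0·0.0148/7.54×10^-8 = 1.227×10^8 Pa.

123 N/mm²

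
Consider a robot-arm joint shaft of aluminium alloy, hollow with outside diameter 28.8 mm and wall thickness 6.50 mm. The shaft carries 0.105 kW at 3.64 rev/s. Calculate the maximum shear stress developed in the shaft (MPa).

ω = 2π·3.64 = 22.87 rad/s, so T = P/ω = 0.105×10³ / 22.87 = 4.591 N·m.
J = π(d_o⁴ − d_i⁴)/32 = π(0.0288⁴ − 0.0158⁴)/32 = 6.142×10^-8 m⁴.
τ_max = T·r/J = 4.591 × 0.0144 / 6.142×10^-8 = 1.076×10^6 Pa.

1.08 MPa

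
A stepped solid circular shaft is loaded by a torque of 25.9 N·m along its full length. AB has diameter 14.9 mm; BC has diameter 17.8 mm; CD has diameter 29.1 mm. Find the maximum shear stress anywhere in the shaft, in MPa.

39.9 MPa

Under the same torque, τ_max = 16T/(πd³) is largest where d is smallest — segment AB (d = 14.9 mm).
τ_max = 16·25.90/(π·(0.0149)³) = 3.988×10^7 Pa.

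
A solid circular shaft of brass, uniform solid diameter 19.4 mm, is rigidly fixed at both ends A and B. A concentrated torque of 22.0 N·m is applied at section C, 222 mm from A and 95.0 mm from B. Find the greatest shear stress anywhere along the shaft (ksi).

1.56 ksi

With uniform GJ and both ends fixed, compatibility θ_AC = θ_CB gives T_A·a = T_B·b, together with T_A + T_B = T₀.
T_A = T₀·b/(a+b) = 22.00·95.0/317.0 = 6.593 N·m; T_B = 15.41 N·m.
τ in each portion: τ_AC = 4.60×10^6 Pa, τ_CB = 1.07×10^7 Pa; maximum is in CB.
τ_max = T_CB·r/J = 15.41·0.00970/1.39×10^-8 = 1.075×10^7 Pa.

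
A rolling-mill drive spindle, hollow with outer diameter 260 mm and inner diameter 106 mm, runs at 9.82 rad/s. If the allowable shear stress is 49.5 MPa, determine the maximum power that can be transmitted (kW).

J = π(d_o⁴ − d_i⁴)/32 = π(0.260⁴ − 0.106⁴)/32 = 4.362×10^-4 m⁴.
T_max = τ_allow·J/r = 4.95×10^7 × 4.362×10^-4 / 0.130 = 166100 N·m.
ω = 9.82 rad/s, so P_max = T_max·ω = 1.631×10^6 W.

1630 kW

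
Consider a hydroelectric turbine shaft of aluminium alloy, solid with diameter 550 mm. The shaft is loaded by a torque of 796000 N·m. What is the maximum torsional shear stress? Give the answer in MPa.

J = πd⁴/32 = π(0.550)⁴/32 = 8.984×10^-3 m⁴.
τ_max = T·r/J = 796000 × 0.275 / 8.984×10^-3 = 2.437×10^7 Pa.

24.4 MPa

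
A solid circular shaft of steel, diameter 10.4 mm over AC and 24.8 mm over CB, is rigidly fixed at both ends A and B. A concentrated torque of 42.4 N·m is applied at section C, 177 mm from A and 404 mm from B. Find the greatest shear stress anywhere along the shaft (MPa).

13.2 MPa

Compatibility: T_A·a/J_AC = T_B·b/J_CB with T_A + T_B = T₀.
J_AC = 1.15×10^-9 m⁴, J_CB = 3.71×10^-8 m⁴, so T_A = T₀·(J_AC/a)/((J_AC/a)+(J_CB/b)) = 2.796 N·m, T_B = 39.60 N·m.
τ in each portion: τ_AC = 1.27×10^7 Pa, τ_CB = 1.32×10^7 Pa; maximum is in CB.
τ_max = T_CB·r/J = 39.60·0.0124/3.71×10^-8 = 1.322×10^7 Pa.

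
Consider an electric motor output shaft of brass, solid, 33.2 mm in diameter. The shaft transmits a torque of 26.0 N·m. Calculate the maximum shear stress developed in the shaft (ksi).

J = πd⁴/32 = π(0.0332)⁴/32 = 1.193×10^-7 m⁴.
τ_max = T·r/J = 26.00 × 0.0166 / 1.193×10^-7 = 3.619×10^6 Pa.

0.525 ksi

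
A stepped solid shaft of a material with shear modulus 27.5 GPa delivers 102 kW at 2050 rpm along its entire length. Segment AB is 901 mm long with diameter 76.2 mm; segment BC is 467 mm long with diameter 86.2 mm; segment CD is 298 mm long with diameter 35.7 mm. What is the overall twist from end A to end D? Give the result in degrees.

ω = 2π·2050/60 = 214.7 rad/s, so T = P/ω = 102×10³ / 214.7 = 475.1 N·m.
J_AB = π(0.0762)⁴/32 = 3.31×10^-6 m⁴; J_BC = π(0.0862)⁴/32 = 5.42×10^-6 m⁴; J_CD = π(0.0357)⁴/32 = 1.59×10^-7 m⁴.
θ = (T/G)·Σ L_i/J_i = (475.1/27.5×10⁹)·(0.901/3.31×10^-6 + 0.467/5.42×10^-6 + 0.298/1.59×10^-7) = 0.03848 rad.

2.20°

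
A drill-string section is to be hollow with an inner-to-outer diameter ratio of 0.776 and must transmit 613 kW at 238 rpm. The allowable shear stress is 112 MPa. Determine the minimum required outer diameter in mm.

121 mm

ω = 2π·238/60 = 24.92 rad/s, so T = P/ω = 613×10³ / 24.92 = 24600 N·m.
For a hollow shaft with d_i/d_o = 0.776: τ_max = 16T/(π d_o³ (1−k⁴)), so d_o = [16T/(π τ_allow (1−k⁴))]^(1/3) = [16·24600/(π·1.12×10^8·0.6374)]^(1/3) = 0.1206 m.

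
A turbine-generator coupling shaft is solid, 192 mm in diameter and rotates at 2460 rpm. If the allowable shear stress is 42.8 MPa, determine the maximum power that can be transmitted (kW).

J = πd⁴/32 = π(0.192)⁴/32 = 1.334×10^-4 m⁴.
T_max = τ_allow·J/r = 4.28×10^7 × 1.334×10^-4 / 0.0960 = 59480 N·m.
ω = 2π·2460/60 = 257.6 rad/s, so P_max = T_max·ω = 1.532×10^7 W.

15300 kW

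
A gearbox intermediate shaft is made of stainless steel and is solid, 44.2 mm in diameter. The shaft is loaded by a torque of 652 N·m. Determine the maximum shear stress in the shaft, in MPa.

J = πd⁴/32 = π(0.0442)⁴/32 = 3.747×10^-7 m⁴.
τ_max = T·r/J = 652.0 × 0.0221 / 3.747×10^-7 = 3.845×10^7 Pa.

38.5 MPa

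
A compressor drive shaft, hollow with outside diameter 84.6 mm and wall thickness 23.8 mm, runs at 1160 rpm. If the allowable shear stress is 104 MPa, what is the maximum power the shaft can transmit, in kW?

1450 kW

J = π(d_o⁴ − d_i⁴)/32 = π(0.0846⁴ − 0.0370⁴)/32 = 4.845×10^-6 m⁴.
T_max = τ_allow·J/r = 1.04×10^8 × 4.845×10^-6 / 0.0423 = 11910 N·m.
ω = 2π·1160/60 = 121.5 rad/s, so P_max = T_max·ω = 1.447×10^6 W.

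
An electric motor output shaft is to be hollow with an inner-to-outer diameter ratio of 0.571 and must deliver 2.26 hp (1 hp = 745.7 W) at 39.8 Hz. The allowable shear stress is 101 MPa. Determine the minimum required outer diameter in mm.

7.24 mm

ω = 2π·39.8 = 250.1 rad/s, so T = P/ω = 2.26×745.7 / 250.1 = 6.739 N·m.
For a hollow shaft with d_i/d_o = 0.571: τ_max = 16T/(π d_o³ (1−k⁴)), so d_o = [16T/(π τ_allow (1−k⁴))]^(1/3) = [16·6.739/(π·1.01×10^8·0.8937)]^(1/3) = 0.007245 m.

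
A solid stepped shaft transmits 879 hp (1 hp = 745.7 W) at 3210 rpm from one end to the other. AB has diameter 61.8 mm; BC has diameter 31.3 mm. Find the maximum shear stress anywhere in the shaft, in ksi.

ω = 2π·3210/60 = 336.2 rad/s, so T = P/ω = 879×745.7 / 336.2 = 1950 N·m.
Under the same torque, τ_max = 16T/(πd³) is largest where d is smallest — segment BC (d = 31.3 mm).
τ_max = 16·1950/(π·(0.0313)³) = 3.239×10^8 Pa.

47.0 ksi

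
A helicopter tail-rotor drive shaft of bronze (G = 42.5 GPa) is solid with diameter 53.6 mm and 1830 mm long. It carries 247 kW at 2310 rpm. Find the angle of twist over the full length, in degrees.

3.11°

ω = 2π·2310/60 = 241.9 rad/s, so T = P/ω = 247×10³ / 241.9 = 1021 N·m.
J = πd⁴/32 = π(0.0536)⁴/32 = 8.103×10^-7 m⁴.
θ = T·L/(G·J) = 1021 × 1.83 / (42.5×10⁹ × 8.103×10^-7) = 0.05426 rad.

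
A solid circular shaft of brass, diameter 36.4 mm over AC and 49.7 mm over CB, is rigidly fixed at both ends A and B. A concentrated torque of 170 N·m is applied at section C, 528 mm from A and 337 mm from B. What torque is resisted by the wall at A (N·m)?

26.4 N·m

Compatibility: T_A·a/J_AC = T_B·b/J_CB with T_A + T_B = T₀.
J_AC = 1.72×10^-7 m⁴, J_CB = 5.99×10^-7 m⁴, so T_A = T₀·(J_AC/a)/((J_AC/a)+(J_CB/b)) = 26.38 N·m, T_B = 143.6 N·m.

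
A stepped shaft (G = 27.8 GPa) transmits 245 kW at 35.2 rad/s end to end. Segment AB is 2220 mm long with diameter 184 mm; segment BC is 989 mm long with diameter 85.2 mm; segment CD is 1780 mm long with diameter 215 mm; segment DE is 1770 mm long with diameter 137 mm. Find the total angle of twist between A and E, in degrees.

ω = 35.2 rad/s, so T = P/ω = 245×10³ / 35.20 = 6960 N·m.
J_AB = π(0.184)⁴/32 = 1.13×10^-4 m⁴; J_BC = π(0.0852)⁴/32 = 5.17×10^-6 m⁴; J_CD = π(0.215)⁴/32 = 2.10×10^-4 m⁴; J_DE = π(0.137)⁴/32 = 3.46×10^-5 m⁴.
θ = (T/G)·Σ L_i/J_i = (6960/27.8×10⁹)·(2.22/1.13×10^-4 + 0.989/5.17×10^-6 + 1.78/2.10×10^-4 + 1.77/3.46×10^-5) = 0.06774 rad.

3.88°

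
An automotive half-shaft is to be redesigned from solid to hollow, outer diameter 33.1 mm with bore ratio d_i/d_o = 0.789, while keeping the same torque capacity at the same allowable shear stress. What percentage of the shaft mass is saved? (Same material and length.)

Equal τ_max and T ⇒ the solid shaft needs d_s³ = d_o³(1−k⁴), so d_s = 33.1·(1−0.789⁴)^(1/3) = 28.11 mm.
Area ratio A_h/A_s = d_o²(1−k²)/d_s² = (1−k²)/(1−k⁴)^(2/3) = 0.5234.
Mass saving = 1 − 0.5234 = 47.7 %.

47.7 %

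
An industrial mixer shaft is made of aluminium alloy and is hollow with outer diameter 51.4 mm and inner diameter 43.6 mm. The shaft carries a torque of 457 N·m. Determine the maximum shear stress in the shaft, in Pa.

3.55e7 Pa

J = π(d_o⁴ − d_i⁴)/32 = π(0.0514⁴ − 0.0436⁴)/32 = 3.305×10^-7 m⁴.
τ_max = T·r/J = 457.0 × 0.0257 / 3.305×10^-7 = 3.554×10^7 Pa.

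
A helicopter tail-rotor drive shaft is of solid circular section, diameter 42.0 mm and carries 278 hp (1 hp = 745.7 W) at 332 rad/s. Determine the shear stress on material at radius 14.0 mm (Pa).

2.86e7 Pa

ω = 332 rad/s, so T = P/ω = 278×745.7 / 332.0 = 624.4 N·m.
J = πd⁴/32 = π(0.0420)⁴/32 = 3.055×10^-7 m⁴.
Shear stress varies linearly with radius: τ = T·r/J = 624.4 × 0.0140 / 3.055×10^-7 = 2.862×10^7 Pa.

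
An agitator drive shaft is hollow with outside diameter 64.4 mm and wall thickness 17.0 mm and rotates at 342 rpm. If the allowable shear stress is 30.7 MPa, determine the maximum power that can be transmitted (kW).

J = π(d_o⁴ − d_i⁴)/32 = π(0.0644⁴ − 0.0304⁴)/32 = 1.605×10^-6 m⁴.
T_max = τ_allow·J/r = 3.07×10^7 × 1.605×10^-6 / 0.0322 = 1530 N·m.
ω = 2π·342/60 = 35.81 rad/s, so P_max = T_max·ω = 5.480×10^4 W.

54.8 kW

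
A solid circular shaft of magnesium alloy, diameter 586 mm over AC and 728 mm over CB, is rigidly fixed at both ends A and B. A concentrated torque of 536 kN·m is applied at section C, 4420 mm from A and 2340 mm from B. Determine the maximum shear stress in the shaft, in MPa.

Compatibility: T_A·a/J_AC = T_B·b/J_CB with T_A + T_B = T₀.
J_AC = 0.0116 m⁴, J_CB = 0.0276 m⁴, so T_A = T₀·(J_AC/a)/((J_AC/a)+(J_CB/b)) = 97470 N·m, T_B = 438500 N·m.
τ in each portion: τ_AC = 2.47×10^6 Pa, τ_CB = 5.79×10^6 Pa; maximum is in CB.
τ_max = T_CB·r/J = 438500·0.364/0.0276 = 5.789×10^6 Pa.

5.79 MPa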